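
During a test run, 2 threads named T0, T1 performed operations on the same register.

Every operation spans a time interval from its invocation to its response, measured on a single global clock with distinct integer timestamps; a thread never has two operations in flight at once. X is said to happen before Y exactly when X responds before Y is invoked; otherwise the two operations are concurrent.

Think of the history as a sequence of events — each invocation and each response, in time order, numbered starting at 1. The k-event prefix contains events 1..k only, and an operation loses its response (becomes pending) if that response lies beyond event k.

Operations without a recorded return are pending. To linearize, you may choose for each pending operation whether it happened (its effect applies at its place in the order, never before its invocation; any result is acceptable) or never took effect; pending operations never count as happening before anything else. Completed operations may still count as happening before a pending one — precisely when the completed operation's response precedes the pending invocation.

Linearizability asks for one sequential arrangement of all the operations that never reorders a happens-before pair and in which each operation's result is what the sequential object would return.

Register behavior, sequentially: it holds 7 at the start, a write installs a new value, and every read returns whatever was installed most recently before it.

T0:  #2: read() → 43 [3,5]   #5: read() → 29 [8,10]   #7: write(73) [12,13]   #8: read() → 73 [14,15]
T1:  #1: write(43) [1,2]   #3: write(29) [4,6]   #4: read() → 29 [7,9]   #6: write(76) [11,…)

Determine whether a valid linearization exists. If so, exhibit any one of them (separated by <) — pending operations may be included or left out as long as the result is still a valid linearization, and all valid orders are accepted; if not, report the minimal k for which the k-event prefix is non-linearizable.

linearizable — witness: #1 < #2 < #3 < #4 < #5 < #6 < #7 < #8

after step 1 (#1 write(43)): value 43
after step 2 (#2 read() → 43): value 43
after step 3 (#3 write(29)): value 29
after step 4 (#4 read() → 29): value 29
after step 5 (#5 read() → 29): value 29
after step 6 (#6 write(76) (pending, included)): value 76
after step 7 (#7 write(73)): value 73
after step 8 (#8 read() → 73): value 73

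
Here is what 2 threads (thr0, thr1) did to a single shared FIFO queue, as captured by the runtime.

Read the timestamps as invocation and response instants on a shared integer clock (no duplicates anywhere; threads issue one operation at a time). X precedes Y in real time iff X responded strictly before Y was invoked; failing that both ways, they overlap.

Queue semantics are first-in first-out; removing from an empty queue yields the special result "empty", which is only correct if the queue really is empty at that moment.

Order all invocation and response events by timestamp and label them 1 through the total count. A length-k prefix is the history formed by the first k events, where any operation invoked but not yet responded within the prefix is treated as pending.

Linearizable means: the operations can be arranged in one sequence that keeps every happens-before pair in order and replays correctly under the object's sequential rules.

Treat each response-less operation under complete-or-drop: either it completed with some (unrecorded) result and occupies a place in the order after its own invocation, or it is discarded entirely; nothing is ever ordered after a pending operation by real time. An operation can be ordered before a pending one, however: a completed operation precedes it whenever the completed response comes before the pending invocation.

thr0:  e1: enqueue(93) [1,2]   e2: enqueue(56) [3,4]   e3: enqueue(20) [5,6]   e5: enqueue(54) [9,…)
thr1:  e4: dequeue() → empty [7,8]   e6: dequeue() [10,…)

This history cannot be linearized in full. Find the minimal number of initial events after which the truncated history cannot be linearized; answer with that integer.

events 1..7 are still linearizable — one witness is e1, e2, e3:
1. e1 enqueue(93), leaving queue <93>
2. e2 enqueue(56), leaving queue <93,56>
3. e3 enqueue(20), leaving queue <93,56,20>
adding event 8 (e4 responds at 8) leaves no legal real-time order
e.g. e1, e2, e3, e4: illegal at step 4, since e4 dequeue() → empty cannot apply there

8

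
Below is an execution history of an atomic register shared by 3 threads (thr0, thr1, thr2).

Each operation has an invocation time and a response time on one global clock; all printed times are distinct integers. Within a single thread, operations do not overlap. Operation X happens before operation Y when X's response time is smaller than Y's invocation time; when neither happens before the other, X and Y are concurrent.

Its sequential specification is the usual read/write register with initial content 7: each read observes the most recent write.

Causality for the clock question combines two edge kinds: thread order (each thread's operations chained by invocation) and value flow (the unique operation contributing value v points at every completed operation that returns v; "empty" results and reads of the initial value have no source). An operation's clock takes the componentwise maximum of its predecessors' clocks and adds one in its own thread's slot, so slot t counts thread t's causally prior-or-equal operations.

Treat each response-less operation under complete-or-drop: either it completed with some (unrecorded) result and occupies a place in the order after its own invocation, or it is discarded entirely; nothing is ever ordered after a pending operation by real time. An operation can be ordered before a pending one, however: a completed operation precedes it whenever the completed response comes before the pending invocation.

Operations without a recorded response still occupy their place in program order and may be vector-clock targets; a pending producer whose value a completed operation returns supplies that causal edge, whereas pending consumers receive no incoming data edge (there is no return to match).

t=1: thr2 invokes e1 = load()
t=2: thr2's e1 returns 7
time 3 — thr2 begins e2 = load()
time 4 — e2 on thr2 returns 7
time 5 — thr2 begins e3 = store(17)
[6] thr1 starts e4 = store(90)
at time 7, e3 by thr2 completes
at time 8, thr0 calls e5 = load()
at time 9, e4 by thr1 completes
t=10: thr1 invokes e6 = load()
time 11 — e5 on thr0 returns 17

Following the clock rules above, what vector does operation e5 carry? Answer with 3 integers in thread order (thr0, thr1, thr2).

(1, 0, 3)

root op e1, invoked 1: fresh clock plus thr2's own tick → (0, 0, 1)
root op e4, invoked 6: fresh clock plus thr1's own tick → (0, 1, 0)
e2, invoked 3, takes VC(e1)=(0, 0, 1) under max, adds 1 for thr2 → (0, 0, 2)
e6, invoked 10, takes VC(e4)=(0, 1, 0) under max, adds 1 for thr1 → (0, 2, 0)
e3, invoked 5, takes VC(e2)=(0, 0, 2) under max, adds 1 for thr2 → (0, 0, 3)
e5, invoked 8, takes VC(e3)=(0, 0, 3) under max, adds 1 for thr0 → (1, 0, 3)
target: VC(e5) = (1, 0, 3)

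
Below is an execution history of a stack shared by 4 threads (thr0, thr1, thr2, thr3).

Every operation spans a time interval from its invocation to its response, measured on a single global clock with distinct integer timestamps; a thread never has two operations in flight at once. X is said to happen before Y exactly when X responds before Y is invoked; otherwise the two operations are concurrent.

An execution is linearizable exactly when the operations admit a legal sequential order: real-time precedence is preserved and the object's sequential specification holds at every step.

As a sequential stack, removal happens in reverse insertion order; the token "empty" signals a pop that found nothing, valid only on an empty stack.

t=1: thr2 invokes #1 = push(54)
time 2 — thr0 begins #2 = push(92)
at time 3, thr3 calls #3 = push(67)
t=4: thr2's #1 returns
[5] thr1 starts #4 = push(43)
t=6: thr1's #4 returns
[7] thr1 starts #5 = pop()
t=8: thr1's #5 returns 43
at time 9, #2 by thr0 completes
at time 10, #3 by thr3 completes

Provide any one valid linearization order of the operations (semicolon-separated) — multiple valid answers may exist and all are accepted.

#1; #2; #3; #4; #5

1. #1 push(54), leaving stack <54>
2. #2 push(92), leaving stack <54,92>
3. #3 push(67), leaving stack <54,92,67>
4. #4 push(43), leaving stack <54,92,67,43>
5. #5 pop() → 43, leaving stack <54,92,67>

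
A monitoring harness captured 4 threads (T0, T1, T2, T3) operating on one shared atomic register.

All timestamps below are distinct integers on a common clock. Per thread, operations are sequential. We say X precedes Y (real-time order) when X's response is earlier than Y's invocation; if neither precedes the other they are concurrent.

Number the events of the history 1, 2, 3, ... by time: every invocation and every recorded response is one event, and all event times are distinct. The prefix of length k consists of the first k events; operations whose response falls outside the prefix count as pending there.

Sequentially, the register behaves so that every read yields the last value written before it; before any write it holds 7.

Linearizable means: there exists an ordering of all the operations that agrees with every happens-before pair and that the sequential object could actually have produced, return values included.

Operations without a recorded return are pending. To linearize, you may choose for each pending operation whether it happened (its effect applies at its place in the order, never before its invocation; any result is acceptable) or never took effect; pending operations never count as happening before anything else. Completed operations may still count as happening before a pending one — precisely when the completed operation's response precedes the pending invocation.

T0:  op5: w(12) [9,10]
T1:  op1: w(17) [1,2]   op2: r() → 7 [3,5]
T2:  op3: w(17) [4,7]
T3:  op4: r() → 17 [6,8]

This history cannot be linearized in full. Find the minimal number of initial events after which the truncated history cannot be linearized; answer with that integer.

events 1..4 are linearizable, e.g. via op1:
1. op1 w(17), leaving value 17
once event 5 joins (op2's response, time 5), exhaustive search finds no witness
including or dropping the 1 pending operation (op3) in any combination fails
for example op1, op2 (pending dropped) fails at step 2: op2 r() → 7 is not legal there

5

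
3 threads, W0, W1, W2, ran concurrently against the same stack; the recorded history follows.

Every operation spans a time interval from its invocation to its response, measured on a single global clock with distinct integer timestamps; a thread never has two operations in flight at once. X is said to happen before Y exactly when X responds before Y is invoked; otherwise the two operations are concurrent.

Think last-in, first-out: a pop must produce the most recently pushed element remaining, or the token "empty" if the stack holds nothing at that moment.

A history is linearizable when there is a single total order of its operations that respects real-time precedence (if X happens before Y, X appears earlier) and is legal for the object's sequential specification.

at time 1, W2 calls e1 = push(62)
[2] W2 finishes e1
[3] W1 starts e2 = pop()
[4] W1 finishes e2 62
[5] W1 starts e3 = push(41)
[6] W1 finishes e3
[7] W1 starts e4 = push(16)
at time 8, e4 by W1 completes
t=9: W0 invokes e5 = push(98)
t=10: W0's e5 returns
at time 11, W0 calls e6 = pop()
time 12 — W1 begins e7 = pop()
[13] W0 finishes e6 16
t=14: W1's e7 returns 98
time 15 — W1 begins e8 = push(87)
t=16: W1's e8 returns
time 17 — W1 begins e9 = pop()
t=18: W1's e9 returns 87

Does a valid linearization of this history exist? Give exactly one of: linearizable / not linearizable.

one valid linearization: e1, e2, e3, e4, e5, e7, e6, e8, e9
after step 1 (e1 push(62)): stack <62>
after step 2 (e2 pop() → 62): stack <>
after step 3 (e3 push(41)): stack <41>
after step 4 (e4 push(16)): stack <41,16>
after step 5 (e5 push(98)): stack <41,16,98>
after step 6 (e7 pop() → 98): stack <41,16>
after step 7 (e6 pop() → 16): stack <41>
after step 8 (e8 push(87)): stack <41,87>
after step 9 (e9 pop() → 87): stack <41>

linearizable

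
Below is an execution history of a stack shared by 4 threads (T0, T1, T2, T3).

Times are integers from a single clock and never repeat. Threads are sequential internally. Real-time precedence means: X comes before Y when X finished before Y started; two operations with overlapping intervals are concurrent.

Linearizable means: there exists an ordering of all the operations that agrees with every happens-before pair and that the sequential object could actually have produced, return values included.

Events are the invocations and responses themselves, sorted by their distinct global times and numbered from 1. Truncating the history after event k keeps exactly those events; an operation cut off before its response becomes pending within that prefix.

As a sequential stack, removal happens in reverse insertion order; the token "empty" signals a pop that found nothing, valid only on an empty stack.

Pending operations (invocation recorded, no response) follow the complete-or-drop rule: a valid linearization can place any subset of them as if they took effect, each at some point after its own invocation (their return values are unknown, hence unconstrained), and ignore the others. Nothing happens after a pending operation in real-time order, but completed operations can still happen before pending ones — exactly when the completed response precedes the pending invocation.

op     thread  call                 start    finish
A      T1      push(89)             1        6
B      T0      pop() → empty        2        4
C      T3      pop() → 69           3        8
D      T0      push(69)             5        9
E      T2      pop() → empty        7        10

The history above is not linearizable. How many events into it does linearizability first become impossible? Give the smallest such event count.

events 1..9 are still linearizable — one witness is B, A, D, C:
1. B pop() → empty, leaving stack <>
2. A push(89), leaving stack <89>
3. D push(69), leaving stack <89,69>
4. C pop() → 69, leaving stack <89>
with event 10 included (E responding at time 10), all real-time-consistent orders fail
for example A, B, C, D, E fails at step 2: B pop() → empty is not legal there
for example A, B, C, E, D fails at step 2: B pop() → empty is not legal there

10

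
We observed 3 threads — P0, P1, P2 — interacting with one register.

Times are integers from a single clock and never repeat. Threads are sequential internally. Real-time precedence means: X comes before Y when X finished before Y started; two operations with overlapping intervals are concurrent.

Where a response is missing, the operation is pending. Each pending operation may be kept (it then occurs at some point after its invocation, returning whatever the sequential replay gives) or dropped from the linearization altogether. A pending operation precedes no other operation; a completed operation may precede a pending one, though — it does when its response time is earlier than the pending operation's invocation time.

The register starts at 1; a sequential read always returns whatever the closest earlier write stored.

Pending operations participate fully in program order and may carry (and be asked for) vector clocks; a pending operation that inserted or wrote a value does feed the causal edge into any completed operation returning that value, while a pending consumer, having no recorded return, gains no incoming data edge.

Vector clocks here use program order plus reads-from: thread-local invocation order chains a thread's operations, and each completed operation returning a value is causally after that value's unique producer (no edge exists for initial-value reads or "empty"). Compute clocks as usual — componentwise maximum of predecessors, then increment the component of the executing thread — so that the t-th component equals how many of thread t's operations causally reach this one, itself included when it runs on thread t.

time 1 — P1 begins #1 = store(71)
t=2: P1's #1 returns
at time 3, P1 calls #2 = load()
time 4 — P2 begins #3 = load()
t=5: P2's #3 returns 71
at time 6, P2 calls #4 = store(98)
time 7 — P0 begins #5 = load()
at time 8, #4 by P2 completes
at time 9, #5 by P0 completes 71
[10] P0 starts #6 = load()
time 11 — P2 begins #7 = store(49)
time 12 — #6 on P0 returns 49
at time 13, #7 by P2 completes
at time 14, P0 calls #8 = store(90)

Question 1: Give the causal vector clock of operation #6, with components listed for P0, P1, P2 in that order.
Answer: (2, 1, 3)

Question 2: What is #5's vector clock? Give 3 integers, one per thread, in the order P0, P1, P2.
Answer: (1, 1, 0)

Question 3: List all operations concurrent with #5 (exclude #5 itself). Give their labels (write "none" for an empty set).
Answer: #2, #4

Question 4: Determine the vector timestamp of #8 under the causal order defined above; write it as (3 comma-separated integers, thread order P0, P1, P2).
Answer: (3, 1, 3)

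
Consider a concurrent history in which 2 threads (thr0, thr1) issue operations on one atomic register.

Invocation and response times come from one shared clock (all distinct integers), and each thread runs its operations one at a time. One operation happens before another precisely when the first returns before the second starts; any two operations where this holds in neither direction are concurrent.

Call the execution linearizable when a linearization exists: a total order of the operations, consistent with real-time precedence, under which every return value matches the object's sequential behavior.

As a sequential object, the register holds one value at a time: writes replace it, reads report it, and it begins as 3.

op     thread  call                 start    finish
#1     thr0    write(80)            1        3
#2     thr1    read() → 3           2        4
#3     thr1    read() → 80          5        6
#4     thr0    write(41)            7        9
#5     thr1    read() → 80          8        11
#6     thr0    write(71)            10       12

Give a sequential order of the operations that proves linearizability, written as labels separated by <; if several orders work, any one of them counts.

after step 1 (#2 read() → 3): value 3
after step 2 (#1 write(80)): value 80
after step 3 (#3 read() → 80): value 80
after step 4 (#5 read() → 80): value 80
after step 5 (#4 write(41)): value 41
after step 6 (#6 write(71)): value 71

#2 < #1 < #3 < #5 < #4 < #6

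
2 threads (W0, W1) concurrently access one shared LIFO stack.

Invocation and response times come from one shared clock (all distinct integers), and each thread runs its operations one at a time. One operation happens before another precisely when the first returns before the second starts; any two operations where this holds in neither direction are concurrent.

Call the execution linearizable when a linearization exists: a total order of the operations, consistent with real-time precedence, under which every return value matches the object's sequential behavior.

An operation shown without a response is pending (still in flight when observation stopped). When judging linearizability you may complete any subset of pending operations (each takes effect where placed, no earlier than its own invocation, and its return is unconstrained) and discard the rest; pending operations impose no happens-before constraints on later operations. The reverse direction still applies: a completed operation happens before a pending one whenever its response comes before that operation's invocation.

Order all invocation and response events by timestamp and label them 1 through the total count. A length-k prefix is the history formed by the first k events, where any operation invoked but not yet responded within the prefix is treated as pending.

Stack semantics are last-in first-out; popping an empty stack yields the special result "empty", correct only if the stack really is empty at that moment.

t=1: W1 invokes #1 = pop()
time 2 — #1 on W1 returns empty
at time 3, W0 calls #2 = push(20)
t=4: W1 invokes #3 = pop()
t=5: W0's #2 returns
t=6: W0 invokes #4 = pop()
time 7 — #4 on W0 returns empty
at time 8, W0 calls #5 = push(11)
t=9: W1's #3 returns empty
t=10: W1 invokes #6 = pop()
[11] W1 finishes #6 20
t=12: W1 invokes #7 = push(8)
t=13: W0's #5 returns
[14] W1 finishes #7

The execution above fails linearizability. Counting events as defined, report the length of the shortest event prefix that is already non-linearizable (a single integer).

one valid order for events 1..8 is #1, #2, #3, #4:
step 1: #1 pop() → empty — stack <>
step 2: #2 push(20) — stack <20>
step 3: #3 pop() (pending, included) — stack <>
step 4: #4 pop() → empty — stack <>
once event 9 joins (#3's response, time 9), exhaustive search finds no witness
including or dropping the 1 pending operation (#5) in any combination fails
sample order #1, #2, #3, #4 (pending dropped) stalls at step 3 — #3 pop() → empty has no legal effect
sample order #1, #2, #4, #3 (pending dropped) stalls at step 3 — #4 pop() → empty has no legal effect

9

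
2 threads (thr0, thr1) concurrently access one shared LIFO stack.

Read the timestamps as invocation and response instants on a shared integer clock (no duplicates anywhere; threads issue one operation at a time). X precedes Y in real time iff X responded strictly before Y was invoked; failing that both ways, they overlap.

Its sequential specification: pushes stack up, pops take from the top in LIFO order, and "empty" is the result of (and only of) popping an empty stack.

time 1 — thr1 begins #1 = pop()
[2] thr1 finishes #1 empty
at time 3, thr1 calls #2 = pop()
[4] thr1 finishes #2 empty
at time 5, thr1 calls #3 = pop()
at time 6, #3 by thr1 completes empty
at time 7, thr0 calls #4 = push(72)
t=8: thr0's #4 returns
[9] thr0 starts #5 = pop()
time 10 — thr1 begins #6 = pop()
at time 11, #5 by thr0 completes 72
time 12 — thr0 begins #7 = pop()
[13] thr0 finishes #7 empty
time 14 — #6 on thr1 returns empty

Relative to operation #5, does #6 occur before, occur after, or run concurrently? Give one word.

concurrent

#6 spans [10,14], #5 spans [9,11]
the intervals overlap in both directions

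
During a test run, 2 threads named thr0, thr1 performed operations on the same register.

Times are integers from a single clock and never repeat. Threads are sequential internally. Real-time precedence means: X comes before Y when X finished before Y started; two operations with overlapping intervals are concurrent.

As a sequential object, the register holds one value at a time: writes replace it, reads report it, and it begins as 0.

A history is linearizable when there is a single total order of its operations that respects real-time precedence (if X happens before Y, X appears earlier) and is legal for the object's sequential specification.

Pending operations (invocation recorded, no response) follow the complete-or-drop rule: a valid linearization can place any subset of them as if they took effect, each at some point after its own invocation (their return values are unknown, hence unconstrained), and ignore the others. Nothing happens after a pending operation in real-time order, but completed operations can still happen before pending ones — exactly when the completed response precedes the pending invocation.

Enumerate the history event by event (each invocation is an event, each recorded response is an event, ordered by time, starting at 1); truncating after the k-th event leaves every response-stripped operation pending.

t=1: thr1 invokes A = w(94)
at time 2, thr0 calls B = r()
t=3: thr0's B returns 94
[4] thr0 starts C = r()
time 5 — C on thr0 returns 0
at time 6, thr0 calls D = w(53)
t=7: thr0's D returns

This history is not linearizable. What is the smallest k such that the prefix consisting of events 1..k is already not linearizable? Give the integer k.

5

one valid order for events 1..4 is A, B:
after step 1 (A w(94) (pending, included)): value 94
after step 2 (B r() → 94): value 94
with event 5 included (C responding at time 5), all real-time-consistent orders fail
no escape via the 1 pending operation (A): every completion choice fails
take B, C (pending dropped): step 1 already fails, because B r() → 94 cannot occur there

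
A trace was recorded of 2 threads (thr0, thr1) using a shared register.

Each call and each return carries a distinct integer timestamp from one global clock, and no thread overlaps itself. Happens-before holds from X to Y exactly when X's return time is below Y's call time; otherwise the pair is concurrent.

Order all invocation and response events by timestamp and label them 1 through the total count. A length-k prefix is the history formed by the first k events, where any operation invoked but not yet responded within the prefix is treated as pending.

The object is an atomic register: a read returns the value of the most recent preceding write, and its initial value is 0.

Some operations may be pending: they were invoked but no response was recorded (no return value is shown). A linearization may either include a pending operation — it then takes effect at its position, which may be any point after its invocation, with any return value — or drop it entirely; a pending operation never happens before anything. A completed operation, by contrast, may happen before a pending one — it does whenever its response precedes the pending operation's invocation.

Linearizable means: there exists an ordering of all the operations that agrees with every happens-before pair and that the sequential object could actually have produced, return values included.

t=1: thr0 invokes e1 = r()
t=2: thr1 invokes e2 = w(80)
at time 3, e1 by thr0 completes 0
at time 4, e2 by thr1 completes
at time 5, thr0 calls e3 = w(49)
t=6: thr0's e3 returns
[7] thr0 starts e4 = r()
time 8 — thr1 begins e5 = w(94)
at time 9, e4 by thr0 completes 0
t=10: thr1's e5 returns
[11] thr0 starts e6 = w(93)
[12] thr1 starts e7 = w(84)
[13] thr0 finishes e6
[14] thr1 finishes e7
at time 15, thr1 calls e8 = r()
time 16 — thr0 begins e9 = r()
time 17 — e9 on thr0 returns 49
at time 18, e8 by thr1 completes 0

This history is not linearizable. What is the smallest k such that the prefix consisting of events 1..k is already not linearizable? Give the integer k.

one valid order for events 1..8 is e1, e2, e3:
step 1: e1 r() → 0 — value 0
step 2: e2 w(80) — value 80
step 3: e3 w(49) — value 49
once event 9 joins (e4's response, time 9), exhaustive search finds no witness
completion choices over the 1 pending operation (e5) were checked; none helps
one such order, e1, e2, e3, e4 (pending dropped), breaks at step 4 where e4 r() → 0 is illegal
one such order, e2, e1, e3, e4 (pending dropped), breaks at step 2 where e1 r() → 0 is illegal

9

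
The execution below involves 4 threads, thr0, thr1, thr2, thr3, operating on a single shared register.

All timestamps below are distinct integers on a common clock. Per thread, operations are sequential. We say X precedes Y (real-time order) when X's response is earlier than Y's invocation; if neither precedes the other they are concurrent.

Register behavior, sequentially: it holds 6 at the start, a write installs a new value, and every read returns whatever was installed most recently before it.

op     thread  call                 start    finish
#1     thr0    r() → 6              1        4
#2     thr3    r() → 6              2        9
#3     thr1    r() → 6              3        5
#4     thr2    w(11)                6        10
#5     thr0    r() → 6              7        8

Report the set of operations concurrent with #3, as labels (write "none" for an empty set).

#3 spans [3,5]; an op avoiding the whole window 3..5 is ordered, any other is concurrent
#1 [1,4]: concurrent
#2 [2,9]: concurrent
#4 [6,10]: after
#5 [7,8]: after

#1, #2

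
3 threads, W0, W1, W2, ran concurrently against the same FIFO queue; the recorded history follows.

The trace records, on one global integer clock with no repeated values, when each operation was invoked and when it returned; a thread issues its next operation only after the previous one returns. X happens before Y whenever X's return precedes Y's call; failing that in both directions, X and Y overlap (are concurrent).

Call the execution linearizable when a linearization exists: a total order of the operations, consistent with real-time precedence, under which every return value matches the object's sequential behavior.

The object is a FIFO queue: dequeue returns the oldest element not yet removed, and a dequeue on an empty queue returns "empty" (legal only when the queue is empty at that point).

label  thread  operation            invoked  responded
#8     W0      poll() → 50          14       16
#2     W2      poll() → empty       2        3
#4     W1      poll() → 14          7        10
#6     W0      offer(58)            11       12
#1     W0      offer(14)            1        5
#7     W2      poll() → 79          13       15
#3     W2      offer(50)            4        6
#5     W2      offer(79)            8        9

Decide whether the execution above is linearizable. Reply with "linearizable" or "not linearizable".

witness order: #2, #1, #3, #4, #5, #6, #8, #7
step 1: #2 poll() → empty — queue <>
step 2: #1 offer(14) — queue <14>
step 3: #3 offer(50) — queue <14,50>
step 4: #4 poll() → 14 — queue <50>
step 5: #5 offer(79) — queue <50,79>
step 6: #6 offer(58) — queue <50,79,58>
step 7: #8 poll() → 50 — queue <79,58>
step 8: #7 poll() → 79 — queue <58>

linearizable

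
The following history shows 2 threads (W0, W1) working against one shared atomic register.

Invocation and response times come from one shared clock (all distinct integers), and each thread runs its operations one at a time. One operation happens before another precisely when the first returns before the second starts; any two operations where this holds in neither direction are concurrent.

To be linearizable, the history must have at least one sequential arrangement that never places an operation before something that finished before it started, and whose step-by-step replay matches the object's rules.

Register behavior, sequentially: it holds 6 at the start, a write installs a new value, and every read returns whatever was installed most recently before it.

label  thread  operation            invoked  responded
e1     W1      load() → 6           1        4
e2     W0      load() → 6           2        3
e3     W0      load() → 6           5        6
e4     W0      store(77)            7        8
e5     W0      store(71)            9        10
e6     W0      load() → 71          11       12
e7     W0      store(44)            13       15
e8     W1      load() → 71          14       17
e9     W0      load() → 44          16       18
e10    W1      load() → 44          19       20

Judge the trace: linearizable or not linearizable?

linearizable

witness order: e1, e2, e3, e4, e5, e6, e8, e7, e9, e10
1. e1 load() → 6, leaving value 6
2. e2 load() → 6, leaving value 6
3. e3 load() → 6, leaving value 6
4. e4 store(77), leaving value 77
5. e5 store(71), leaving value 71
6. e6 load() → 71, leaving value 71
7. e8 load() → 71, leaving value 71
8. e7 store(44), leaving value 44
9. e9 load() → 44, leaving value 44
10. e10 load() → 44, leaving value 44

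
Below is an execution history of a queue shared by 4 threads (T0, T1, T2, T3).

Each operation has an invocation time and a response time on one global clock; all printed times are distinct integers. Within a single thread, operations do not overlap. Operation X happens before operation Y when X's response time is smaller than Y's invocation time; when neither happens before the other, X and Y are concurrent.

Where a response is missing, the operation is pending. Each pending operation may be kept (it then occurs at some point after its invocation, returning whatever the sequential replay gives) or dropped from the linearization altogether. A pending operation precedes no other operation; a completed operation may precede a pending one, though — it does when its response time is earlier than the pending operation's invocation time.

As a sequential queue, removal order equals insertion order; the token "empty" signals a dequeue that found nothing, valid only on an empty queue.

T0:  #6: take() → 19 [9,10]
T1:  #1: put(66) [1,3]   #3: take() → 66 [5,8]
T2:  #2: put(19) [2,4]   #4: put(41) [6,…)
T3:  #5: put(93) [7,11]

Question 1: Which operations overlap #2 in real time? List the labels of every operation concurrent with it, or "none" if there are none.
concurrent with #2 ([2,4]): every op whose interval crosses 2..4
#1 [1,3]: concurrent
#3 [5,8]: after
#4 [6,…): after
#5 [7,11]: after
#6 [9,10]: after

#1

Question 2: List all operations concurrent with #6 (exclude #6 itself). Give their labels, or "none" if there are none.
#6 spans [9,10]; an op avoiding the whole window 9..10 is ordered, any other is concurrent
#1 [1,3]: before
#2 [2,4]: before
#3 [5,8]: before
#4 [6,…): concurrent
#5 [7,11]: concurrent

#4, #5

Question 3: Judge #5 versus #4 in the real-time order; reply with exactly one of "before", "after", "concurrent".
#5 spans [7,11], #4 spans [6,…)
the intervals overlap in both directions

concurrent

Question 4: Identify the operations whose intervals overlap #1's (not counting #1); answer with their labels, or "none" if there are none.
#1 runs from 1 to 3; window-overlapping ops are concurrent
#2 [2,4]: concurrent
#3 [5,8]: after
#4 [6,…): after
#5 [7,11]: after
#6 [9,10]: after

#2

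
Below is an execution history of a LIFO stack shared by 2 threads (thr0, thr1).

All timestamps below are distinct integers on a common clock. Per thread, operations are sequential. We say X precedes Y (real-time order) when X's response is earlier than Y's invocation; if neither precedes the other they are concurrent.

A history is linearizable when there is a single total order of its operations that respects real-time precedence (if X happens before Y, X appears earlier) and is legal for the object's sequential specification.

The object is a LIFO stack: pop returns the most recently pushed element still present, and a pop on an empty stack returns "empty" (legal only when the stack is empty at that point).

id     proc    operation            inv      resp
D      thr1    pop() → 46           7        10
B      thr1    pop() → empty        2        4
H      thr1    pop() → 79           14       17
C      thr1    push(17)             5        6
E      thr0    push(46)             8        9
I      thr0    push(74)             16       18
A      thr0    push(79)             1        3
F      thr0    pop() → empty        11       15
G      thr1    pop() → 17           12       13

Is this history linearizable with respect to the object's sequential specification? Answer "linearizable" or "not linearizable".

a witness: B, A, C, E, D, G, H, F, I
step 1: B pop() → empty — stack <>
step 2: A push(79) — stack <79>
step 3: C push(17) — stack <79,17>
step 4: E push(46) — stack <79,17,46>
step 5: D pop() → 46 — stack <79,17>
step 6: G pop() → 17 — stack <79>
step 7: H pop() → 79 — stack <>
step 8: F pop() → empty — stack <>
step 9: I push(74) — stack <74>

linearizable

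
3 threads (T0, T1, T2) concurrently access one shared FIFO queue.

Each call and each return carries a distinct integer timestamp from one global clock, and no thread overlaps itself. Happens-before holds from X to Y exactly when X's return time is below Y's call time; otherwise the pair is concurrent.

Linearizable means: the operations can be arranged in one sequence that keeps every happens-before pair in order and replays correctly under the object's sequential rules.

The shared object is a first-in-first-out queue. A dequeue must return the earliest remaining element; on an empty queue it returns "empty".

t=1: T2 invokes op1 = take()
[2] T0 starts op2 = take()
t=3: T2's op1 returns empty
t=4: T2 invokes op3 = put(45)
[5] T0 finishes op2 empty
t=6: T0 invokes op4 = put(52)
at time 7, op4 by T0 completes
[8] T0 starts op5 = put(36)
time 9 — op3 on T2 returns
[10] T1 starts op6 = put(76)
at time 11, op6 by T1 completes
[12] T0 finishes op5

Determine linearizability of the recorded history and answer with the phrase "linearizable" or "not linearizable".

one valid linearization: op1, op2, op3, op4, op5, op6
1. op1 take() → empty, leaving queue <>
2. op2 take() → empty, leaving queue <>
3. op3 put(45), leaving queue <45>
4. op4 put(52), leaving queue <45,52>
5. op5 put(36), leaving queue <45,52,36>
6. op6 put(76), leaving queue <45,52,36,76>

linearizable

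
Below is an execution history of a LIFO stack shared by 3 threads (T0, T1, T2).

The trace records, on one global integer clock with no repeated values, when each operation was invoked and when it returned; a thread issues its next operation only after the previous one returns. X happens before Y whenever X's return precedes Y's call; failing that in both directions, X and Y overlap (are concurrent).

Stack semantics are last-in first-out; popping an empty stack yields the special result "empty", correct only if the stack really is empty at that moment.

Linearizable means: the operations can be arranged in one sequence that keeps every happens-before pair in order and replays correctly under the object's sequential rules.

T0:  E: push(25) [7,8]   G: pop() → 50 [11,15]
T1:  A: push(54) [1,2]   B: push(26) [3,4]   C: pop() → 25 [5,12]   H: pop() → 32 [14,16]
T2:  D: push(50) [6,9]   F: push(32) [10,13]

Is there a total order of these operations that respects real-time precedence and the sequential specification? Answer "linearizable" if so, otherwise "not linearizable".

linearizable

a witness: A, B, D, E, C, F, H, G
step 1: A push(54) — stack <54>
step 2: B push(26) — stack <54,26>
step 3: D push(50) — stack <54,26,50>
step 4: E push(25) — stack <54,26,50,25>
step 5: C pop() → 25 — stack <54,26,50>
step 6: F push(32) — stack <54,26,50,32>
step 7: H pop() → 32 — stack <54,26,50>
step 8: G pop() → 50 — stack <54,26>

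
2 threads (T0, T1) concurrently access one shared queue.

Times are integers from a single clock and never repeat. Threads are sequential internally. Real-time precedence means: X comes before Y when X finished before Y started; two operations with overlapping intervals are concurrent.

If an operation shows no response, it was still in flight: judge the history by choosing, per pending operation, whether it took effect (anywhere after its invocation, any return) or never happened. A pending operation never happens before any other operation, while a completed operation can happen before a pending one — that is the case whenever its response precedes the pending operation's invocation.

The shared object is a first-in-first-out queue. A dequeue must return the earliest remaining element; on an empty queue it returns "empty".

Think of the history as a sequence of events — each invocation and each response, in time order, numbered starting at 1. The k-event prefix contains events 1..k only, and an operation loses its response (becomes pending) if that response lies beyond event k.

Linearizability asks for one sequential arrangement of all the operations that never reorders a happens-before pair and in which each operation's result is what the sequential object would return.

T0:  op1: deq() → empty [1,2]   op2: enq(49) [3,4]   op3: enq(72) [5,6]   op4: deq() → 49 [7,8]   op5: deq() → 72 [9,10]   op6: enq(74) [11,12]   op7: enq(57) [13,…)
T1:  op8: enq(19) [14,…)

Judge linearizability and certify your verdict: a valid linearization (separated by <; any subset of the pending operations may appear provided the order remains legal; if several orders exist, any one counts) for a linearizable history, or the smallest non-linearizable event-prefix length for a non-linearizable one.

after step 1 (op1 deq() → empty): queue <>
after step 2 (op2 enq(49)): queue <49>
after step 3 (op3 enq(72)): queue <49,72>
after step 4 (op4 deq() → 49): queue <72>
after step 5 (op5 deq() → 72): queue <>
after step 6 (op6 enq(74)): queue <74>

linearizable — witness: op1 < op2 < op3 < op4 < op5 < op6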